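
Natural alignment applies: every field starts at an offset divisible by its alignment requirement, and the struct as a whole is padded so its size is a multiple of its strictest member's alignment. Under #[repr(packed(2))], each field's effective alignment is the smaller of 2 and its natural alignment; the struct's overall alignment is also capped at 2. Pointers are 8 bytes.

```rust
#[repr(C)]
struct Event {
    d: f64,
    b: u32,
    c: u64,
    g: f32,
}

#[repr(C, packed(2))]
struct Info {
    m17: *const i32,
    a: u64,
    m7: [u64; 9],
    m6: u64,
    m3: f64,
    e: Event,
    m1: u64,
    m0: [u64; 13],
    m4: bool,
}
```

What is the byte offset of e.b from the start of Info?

112

Event: d at 0 (size 8, align 8) → ends 8; b at 8 (size 4, align 4) → ends 12; pad 4 to align 8 for c; c at 16 (size 8, align 8) → ends 24; g at 24 (size 4, align 4) → ends 28; tail pad 4 to reach multiple of 8; total 32 bytes, alignment 8
m17 at 0 (size 8, align 2) → ends 8
a at 8 (size 8, align 2) → ends 16
m7 at 16 (size 72, align 2) → ends 88
m6 at 88 (size 8, align 2) → ends 96
m3 at 96 (size 8, align 2) → ends 104
e at 104 (size 32, align 2) → ends 136
within Event: b at 8
104 + 8 = 112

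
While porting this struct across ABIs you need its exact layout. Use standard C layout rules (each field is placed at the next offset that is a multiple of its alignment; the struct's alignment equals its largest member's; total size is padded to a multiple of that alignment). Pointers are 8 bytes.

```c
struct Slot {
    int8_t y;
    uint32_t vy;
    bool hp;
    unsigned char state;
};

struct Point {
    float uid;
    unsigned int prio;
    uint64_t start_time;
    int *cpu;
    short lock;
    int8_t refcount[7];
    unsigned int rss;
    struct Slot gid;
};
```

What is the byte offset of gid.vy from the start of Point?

44

Slot: @0: y [1B, align 1] → 1; +3 pad (align 4); @4: vy [4B, align 4] → 8; @8: hp [1B, align 1] → 9; @9: state [1B, align 1] → 10; +2 tail pad (align 4); size 12, align 4
@0: uid [4B, align 4] → 4
@4: prio [4B, align 4] → 8
@8: start_time [8B, align 8] → 16
@16: cpu [8B, align 8] → 24
@24: lock [2B, align 2] → 26
@26: refcount [7B, align 1] → 33
+3 pad (align 4)
@36: rss [4B, align 4] → 40
@40: gid [12B, align 4] → 52
within Slot: vy at 4
40 + 4 = 44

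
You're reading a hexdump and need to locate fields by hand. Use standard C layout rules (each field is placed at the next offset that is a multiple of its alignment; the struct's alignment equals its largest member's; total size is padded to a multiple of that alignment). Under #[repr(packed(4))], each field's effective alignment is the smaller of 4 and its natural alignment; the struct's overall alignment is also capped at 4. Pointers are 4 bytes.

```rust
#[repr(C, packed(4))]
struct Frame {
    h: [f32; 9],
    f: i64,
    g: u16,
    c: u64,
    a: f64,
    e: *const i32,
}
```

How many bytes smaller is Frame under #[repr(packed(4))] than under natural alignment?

12

natural layout:
  0..36  h  (36B, 4-aligned)
  36..40  -- padding (4B)
  40..48  f  (8B, 8-aligned)
  48..50  g  (2B, 2-aligned)
  50..56  -- padding (6B)
  56..64  c  (8B, 8-aligned)
  64..72  a  (8B, 8-aligned)
  72..76  e  (4B, 4-aligned)
  76..80  -- tail padding (4B)
  sizeof = 80, alignof = 8
packed(4) layout:
  0..36  h  (36B, 4-aligned)
  36..44  f  (8B, 4-aligned)
  44..46  g  (2B, 2-aligned)
  46..48  -- padding (2B)
  48..56  c  (8B, 4-aligned)
  56..64  a  (8B, 4-aligned)
  64..68  e  (4B, 4-aligned)
  sizeof = 68, alignof = 4
80 − 68 = 12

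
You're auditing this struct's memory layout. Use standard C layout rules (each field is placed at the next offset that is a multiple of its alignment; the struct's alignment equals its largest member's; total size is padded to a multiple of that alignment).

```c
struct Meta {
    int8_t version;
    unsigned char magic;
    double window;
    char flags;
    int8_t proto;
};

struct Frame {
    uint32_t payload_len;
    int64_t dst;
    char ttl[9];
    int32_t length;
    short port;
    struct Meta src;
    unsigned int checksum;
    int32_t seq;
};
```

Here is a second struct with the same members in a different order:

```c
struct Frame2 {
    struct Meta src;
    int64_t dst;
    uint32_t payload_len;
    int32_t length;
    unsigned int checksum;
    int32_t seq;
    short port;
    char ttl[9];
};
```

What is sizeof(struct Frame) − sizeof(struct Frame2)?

8

Meta: @0: version [1B, align 1] → 1; @1: magic [1B, align 1] → 2; +6 pad (align 8); @8: window [8B, align 8] → 16; @16: flags [1B, align 1] → 17; @17: proto [1B, align 1] → 18; +6 tail pad (align 8); size 24, align 8
@0: payload_len [4B, align 4] → 4
+4 pad (align 8)
@8: dst [8B, align 8] → 16
@16: ttl [9B, align 1] → 25
+3 pad (align 4)
@28: length [4B, align 4] → 32
@32: port [2B, align 2] → 34
+6 pad (align 8)
@40: src [24B, align 8] → 64
@64: checksum [4B, align 4] → 68
@68: seq [4B, align 4] → 72
size 72, align 8
— Frame2 —
@0: src [24B, align 8] → 24
@24: dst [8B, align 8] → 32
@32: payload_len [4B, align 4] → 36
@36: length [4B, align 4] → 40
@40: checksum [4B, align 4] → 44
@44: seq [4B, align 4] → 48
@48: port [2B, align 2] → 50
@50: ttl [9B, align 1] → 59
+5 tail pad (align 8)
size 64, align 8
72 − 64 = 8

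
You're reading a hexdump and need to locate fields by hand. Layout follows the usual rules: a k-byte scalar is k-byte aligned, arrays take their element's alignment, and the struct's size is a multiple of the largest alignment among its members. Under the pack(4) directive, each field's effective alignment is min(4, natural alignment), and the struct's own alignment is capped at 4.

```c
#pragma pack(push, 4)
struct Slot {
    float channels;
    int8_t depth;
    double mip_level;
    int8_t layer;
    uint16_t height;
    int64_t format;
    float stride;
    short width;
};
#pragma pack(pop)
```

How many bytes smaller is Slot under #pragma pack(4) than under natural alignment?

natural layout:
  @0: channels [4B, align 4] → 4
  @4: depth [1B, align 1] → 5
  +3 pad (align 8)
  @8: mip_level [8B, align 8] → 16
  @16: layer [1B, align 1] → 17
  +1 pad (align 2)
  @18: height [2B, align 2] → 20
  +4 pad (align 8)
  @24: format [8B, align 8] → 32
  @32: stride [4B, align 4] → 36
  @36: width [2B, align 2] → 38
  +2 tail pad (align 8)
  size 40, align 8
packed(4) layout:
  @0: channels [4B, align 4] → 4
  @4: depth [1B, align 1] → 5
  +3 pad (align 4)
  @8: mip_level [8B, align 4] → 16
  @16: layer [1B, align 1] → 17
  +1 pad (align 2)
  @18: height [2B, align 2] → 20
  @20: format [8B, align 4] → 28
  @28: stride [4B, align 4] → 32
  @32: width [2B, align 2] → 34
  +2 tail pad (align 4)
  size 36, align 4
40 − 36 = 4

4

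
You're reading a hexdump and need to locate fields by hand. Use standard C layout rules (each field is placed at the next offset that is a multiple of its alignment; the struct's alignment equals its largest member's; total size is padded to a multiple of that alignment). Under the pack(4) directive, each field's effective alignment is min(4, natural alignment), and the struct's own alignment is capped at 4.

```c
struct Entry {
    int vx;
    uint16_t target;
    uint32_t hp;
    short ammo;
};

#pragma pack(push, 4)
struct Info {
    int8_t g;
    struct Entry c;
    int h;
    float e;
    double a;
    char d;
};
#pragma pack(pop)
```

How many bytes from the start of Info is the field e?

24

Entry: vx at 0 (size 4, align 4) → ends 4; target at 4 (size 2, align 2) → ends 6; pad 2 to align 4 for hp; hp at 8 (size 4, align 4) → ends 12; ammo at 12 (size 2, align 2) → ends 14; tail pad 2 to reach multiple of 4; total 16 bytes, alignment 4
g at 0 (size 1, align 1) → ends 1
pad 3 to align 4 for c
c at 4 (size 16, align 4) → ends 20
h at 20 (size 4, align 4) → ends 24
e at 24 (size 4, align 4) → ends 28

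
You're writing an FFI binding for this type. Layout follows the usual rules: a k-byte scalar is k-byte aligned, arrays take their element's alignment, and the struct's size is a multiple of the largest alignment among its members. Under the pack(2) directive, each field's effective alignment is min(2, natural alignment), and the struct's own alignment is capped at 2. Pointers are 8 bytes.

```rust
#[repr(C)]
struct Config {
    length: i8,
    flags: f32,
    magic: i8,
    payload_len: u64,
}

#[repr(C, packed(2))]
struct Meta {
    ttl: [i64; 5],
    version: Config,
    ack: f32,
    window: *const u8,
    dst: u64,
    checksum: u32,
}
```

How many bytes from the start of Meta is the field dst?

76

Config: @0: length [1B, align 1] → 1; +3 pad (align 4); @4: flags [4B, align 4] → 8; @8: magic [1B, align 1] → 9; +7 pad (align 8); @16: payload_len [8B, align 8] → 24; size 24, align 8
@0: ttl [40B, align 2] → 40
@40: version [24B, align 2] → 64
@64: ack [4B, align 2] → 68
@68: window [8B, align 2] → 76
@76: dst [8B, align 2] → 84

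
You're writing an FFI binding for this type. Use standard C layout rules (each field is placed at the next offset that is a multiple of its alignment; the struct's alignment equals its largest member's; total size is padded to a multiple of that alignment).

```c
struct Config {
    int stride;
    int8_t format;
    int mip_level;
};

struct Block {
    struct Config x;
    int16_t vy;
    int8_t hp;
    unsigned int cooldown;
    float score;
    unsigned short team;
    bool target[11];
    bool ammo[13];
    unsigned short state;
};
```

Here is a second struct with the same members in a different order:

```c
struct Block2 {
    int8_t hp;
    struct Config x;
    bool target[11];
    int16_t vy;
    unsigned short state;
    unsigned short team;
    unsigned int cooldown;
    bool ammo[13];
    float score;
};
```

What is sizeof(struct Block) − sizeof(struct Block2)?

-8

Config: stride at 0 (size 4, align 4) → ends 4; format at 4 (size 1, align 1) → ends 5; pad 3 to align 4 for mip_level; mip_level at 8 (size 4, align 4) → ends 12; total 12 bytes, alignment 4
x at 0 (size 12, align 4) → ends 12
vy at 12 (size 2, align 2) → ends 14
hp at 14 (size 1, align 1) → ends 15
pad 1 to align 4 for cooldown
cooldown at 16 (size 4, align 4) → ends 20
score at 20 (size 4, align 4) → ends 24
team at 24 (size 2, align 2) → ends 26
target at 26 (size 11, align 1) → ends 37
ammo at 37 (size 13, align 1) → ends 50
state at 50 (size 2, align 2) → ends 52
total 52 bytes, alignment 4
— Block2 —
hp at 0 (size 1, align 1) → ends 1
pad 3 to align 4 for x
x at 4 (size 12, align 4) → ends 16
target at 16 (size 11, align 1) → ends 27
pad 1 to align 2 for vy
vy at 28 (size 2, align 2) → ends 30
state at 30 (size 2, align 2) → ends 32
team at 32 (size 2, align 2) → ends 34
pad 2 to align 4 for cooldown
cooldown at 36 (size 4, align 4) → ends 40
ammo at 40 (size 13, align 1) → ends 53
pad 3 to align 4 for score
score at 56 (size 4, align 4) → ends 60
total 60 bytes, alignment 4
52 − 60 = -8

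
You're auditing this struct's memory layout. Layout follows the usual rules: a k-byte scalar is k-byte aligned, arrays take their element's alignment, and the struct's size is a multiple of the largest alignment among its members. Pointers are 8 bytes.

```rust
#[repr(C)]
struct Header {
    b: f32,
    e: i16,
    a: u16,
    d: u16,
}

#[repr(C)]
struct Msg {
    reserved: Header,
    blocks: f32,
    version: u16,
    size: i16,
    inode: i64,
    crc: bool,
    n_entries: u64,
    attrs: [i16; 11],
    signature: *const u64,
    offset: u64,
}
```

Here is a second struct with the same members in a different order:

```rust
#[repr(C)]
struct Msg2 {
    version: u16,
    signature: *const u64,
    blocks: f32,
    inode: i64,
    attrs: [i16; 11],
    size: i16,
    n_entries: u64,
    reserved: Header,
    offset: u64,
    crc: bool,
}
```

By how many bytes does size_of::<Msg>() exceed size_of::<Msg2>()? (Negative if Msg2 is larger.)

Header: 0..4  b  (4B, 4-aligned); 4..6  e  (2B, 2-aligned); 6..8  a  (2B, 2-aligned); 8..10  d  (2B, 2-aligned); 10..12  -- tail padding (2B); sizeof = 12, alignof = 4
0..12  reserved  (12B, 4-aligned)
12..16  blocks  (4B, 4-aligned)
16..18  version  (2B, 2-aligned)
18..20  size  (2B, 2-aligned)
20..24  -- padding (4B)
24..32  inode  (8B, 8-aligned)
32..33  crc  (1B, 1-aligned)
33..40  -- padding (7B)
40..48  n_entries  (8B, 8-aligned)
48..70  attrs  (22B, 2-aligned)
70..72  -- padding (2B)
72..80  signature  (8B, 8-aligned)
80..88  offset  (8B, 8-aligned)
sizeof = 88, alignof = 8
— Msg2 —
0..2  version  (2B, 2-aligned)
2..8  -- padding (6B)
8..16  signature  (8B, 8-aligned)
16..20  blocks  (4B, 4-aligned)
20..24  -- padding (4B)
24..32  inode  (8B, 8-aligned)
32..54  attrs  (22B, 2-aligned)
54..56  size  (2B, 2-aligned)
56..64  n_entries  (8B, 8-aligned)
64..76  reserved  (12B, 4-aligned)
76..80  -- padding (4B)
80..88  offset  (8B, 8-aligned)
88..89  crc  (1B, 1-aligned)
89..96  -- tail padding (7B)
sizeof = 96, alignof = 8
88 − 96 = -8

-8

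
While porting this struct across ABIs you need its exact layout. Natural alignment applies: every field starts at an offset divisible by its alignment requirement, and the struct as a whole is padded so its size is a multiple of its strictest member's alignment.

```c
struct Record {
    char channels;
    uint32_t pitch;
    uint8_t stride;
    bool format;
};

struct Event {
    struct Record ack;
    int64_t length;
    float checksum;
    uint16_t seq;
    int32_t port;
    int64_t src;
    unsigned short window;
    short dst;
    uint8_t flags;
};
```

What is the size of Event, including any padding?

Record: channels at 0 (size 1, align 1) → ends 1; pad 3 to align 4 for pitch; pitch at 4 (size 4, align 4) → ends 8; stride at 8 (size 1, align 1) → ends 9; format at 9 (size 1, align 1) → ends 10; tail pad 2 to reach multiple of 4; total 12 bytes, alignment 4
ack at 0 (size 12, align 4) → ends 12
pad 4 to align 8 for length
length at 16 (size 8, align 8) → ends 24
checksum at 24 (size 4, align 4) → ends 28
seq at 28 (size 2, align 2) → ends 30
pad 2 to align 4 for port
port at 32 (size 4, align 4) → ends 36
pad 4 to align 8 for src
src at 40 (size 8, align 8) → ends 48
window at 48 (size 2, align 2) → ends 50
dst at 50 (size 2, align 2) → ends 52
flags at 52 (size 1, align 1) → ends 53
tail pad 3 to reach multiple of 8
total 56 bytes, alignment 8

56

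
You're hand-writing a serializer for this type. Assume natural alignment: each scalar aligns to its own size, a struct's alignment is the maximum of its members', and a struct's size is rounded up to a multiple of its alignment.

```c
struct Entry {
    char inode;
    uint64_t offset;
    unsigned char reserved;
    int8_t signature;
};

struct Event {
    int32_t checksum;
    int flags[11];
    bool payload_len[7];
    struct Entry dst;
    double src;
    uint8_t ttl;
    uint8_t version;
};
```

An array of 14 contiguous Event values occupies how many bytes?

Entry: 0..1  inode  (1B, 1-aligned); 1..8  -- padding (7B); 8..16  offset  (8B, 8-aligned); 16..17  reserved  (1B, 1-aligned); 17..18  signature  (1B, 1-aligned); 18..24  -- tail padding (6B); sizeof = 24, alignof = 8
0..4  checksum  (4B, 4-aligned)
4..48  flags  (44B, 4-aligned)
48..55  payload_len  (7B, 1-aligned)
55..56  -- padding (1B)
56..80  dst  (24B, 8-aligned)
80..88  src  (8B, 8-aligned)
88..89  ttl  (1B, 1-aligned)
89..90  version  (1B, 1-aligned)
90..96  -- tail padding (6B)
sizeof = 96, alignof = 8
array of 14: 14 × 96 = 1344

1344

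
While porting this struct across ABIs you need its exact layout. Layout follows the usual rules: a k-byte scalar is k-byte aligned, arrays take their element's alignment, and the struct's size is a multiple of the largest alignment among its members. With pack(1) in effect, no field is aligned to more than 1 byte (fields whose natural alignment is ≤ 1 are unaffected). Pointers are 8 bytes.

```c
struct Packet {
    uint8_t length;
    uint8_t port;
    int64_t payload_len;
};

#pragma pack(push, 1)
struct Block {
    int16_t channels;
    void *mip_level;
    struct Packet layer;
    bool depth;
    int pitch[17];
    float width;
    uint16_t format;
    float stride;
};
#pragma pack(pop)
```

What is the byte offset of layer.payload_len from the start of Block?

18

Packet: @0: length [1B, align 1] → 1; @1: port [1B, align 1] → 2; +6 pad (align 8); @8: payload_len [8B, align 8] → 16; size 16, align 8
@0: channels [2B, align 1] → 2
@2: mip_level [8B, align 1] → 10
@10: layer [16B, align 1] → 26
within Packet: payload_len at 8
10 + 8 = 18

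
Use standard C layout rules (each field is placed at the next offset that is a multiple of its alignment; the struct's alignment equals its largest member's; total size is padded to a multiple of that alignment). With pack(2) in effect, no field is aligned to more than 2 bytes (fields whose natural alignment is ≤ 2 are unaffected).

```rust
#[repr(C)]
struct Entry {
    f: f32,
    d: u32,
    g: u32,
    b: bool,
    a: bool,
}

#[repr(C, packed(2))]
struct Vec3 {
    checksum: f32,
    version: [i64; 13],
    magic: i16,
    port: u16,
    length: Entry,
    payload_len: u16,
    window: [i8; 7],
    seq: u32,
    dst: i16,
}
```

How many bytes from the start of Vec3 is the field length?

112

Entry: 0..4  f  (4B, 4-aligned); 4..8  d  (4B, 4-aligned); 8..12  g  (4B, 4-aligned); 12..13  b  (1B, 1-aligned); 13..14  a  (1B, 1-aligned); 14..16  -- tail padding (2B); sizeof = 16, alignof = 4
0..4  checksum  (4B, 2-aligned)
4..108  version  (104B, 2-aligned)
108..110  magic  (2B, 2-aligned)
110..112  port  (2B, 2-aligned)
112..128  length  (16B, 2-aligned)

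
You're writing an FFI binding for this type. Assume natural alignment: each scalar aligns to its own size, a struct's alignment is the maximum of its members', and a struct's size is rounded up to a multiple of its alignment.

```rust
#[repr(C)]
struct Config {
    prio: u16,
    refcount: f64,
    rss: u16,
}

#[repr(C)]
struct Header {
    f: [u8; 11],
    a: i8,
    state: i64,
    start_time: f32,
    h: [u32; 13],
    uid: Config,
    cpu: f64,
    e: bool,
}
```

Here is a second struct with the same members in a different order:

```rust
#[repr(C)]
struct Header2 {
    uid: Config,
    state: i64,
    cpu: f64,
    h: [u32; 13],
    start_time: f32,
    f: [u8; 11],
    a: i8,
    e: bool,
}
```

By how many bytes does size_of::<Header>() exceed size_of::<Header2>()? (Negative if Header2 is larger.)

Config: @0: prio [2B, align 2] → 2; +6 pad (align 8); @8: refcount [8B, align 8] → 16; @16: rss [2B, align 2] → 18; +6 tail pad (align 8); size 24, align 8
@0: f [11B, align 1] → 11
@11: a [1B, align 1] → 12
+4 pad (align 8)
@16: state [8B, align 8] → 24
@24: start_time [4B, align 4] → 28
@28: h [52B, align 4] → 80
@80: uid [24B, align 8] → 104
@104: cpu [8B, align 8] → 112
@112: e [1B, align 1] → 113
+7 tail pad (align 8)
size 120, align 8
— Header2 —
@0: uid [24B, align 8] → 24
@24: state [8B, align 8] → 32
@32: cpu [8B, align 8] → 40
@40: h [52B, align 4] → 92
@92: start_time [4B, align 4] → 96
@96: f [11B, align 1] → 107
@107: a [1B, align 1] → 108
@108: e [1B, align 1] → 109
+3 tail pad (align 8)
size 112, align 8
120 − 112 = 8

8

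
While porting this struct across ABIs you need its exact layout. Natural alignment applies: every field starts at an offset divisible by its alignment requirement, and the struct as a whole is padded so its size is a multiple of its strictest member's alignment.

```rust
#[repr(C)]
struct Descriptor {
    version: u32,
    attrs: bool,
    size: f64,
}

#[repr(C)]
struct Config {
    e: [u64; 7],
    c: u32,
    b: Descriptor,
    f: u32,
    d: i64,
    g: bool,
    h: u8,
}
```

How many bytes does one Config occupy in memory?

Descriptor: 0..4  version  (4B, 4-aligned); 4..5  attrs  (1B, 1-aligned); 5..8  -- padding (3B); 8..16  size  (8B, 8-aligned); sizeof = 16, alignof = 8
0..56  e  (56B, 8-aligned)
56..60  c  (4B, 4-aligned)
60..64  -- padding (4B)
64..80  b  (16B, 8-aligned)
80..84  f  (4B, 4-aligned)
84..88  -- padding (4B)
88..96  d  (8B, 8-aligned)
96..97  g  (1B, 1-aligned)
97..98  h  (1B, 1-aligned)
98..104  -- tail padding (6B)
sizeof = 104, alignof = 8

104 bytes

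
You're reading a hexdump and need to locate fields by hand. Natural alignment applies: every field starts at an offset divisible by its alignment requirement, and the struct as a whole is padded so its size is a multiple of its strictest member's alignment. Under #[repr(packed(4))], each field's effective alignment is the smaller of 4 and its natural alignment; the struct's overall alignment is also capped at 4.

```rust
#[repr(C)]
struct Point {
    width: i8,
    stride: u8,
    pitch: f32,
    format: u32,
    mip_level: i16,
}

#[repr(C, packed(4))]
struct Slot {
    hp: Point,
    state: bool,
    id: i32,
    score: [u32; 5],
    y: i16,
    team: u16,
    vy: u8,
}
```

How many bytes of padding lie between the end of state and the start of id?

Point: @0: width [1B, align 1] → 1; @1: stride [1B, align 1] → 2; +2 pad (align 4); @4: pitch [4B, align 4] → 8; @8: format [4B, align 4] → 12; @12: mip_level [2B, align 2] → 14; +2 tail pad (align 4); size 16, align 4
@0: hp [16B, align 4] → 16
@16: state [1B, align 1] → 17
+3 pad (align 4)
@20: id [4B, align 4] → 24

3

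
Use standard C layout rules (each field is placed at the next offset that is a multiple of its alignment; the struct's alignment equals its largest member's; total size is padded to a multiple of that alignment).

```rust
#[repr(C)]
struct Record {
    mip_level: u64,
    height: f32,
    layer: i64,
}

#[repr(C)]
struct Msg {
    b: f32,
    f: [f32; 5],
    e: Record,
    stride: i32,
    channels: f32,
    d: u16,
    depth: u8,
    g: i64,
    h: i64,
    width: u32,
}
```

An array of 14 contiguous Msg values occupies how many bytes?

1232

Record: 0..8  mip_level  (8B, 8-aligned); 8..12  height  (4B, 4-aligned); 12..16  -- padding (4B); 16..24  layer  (8B, 8-aligned); sizeof = 24, alignof = 8
0..4  b  (4B, 4-aligned)
4..24  f  (20B, 4-aligned)
24..48  e  (24B, 8-aligned)
48..52  stride  (4B, 4-aligned)
52..56  channels  (4B, 4-aligned)
56..58  d  (2B, 2-aligned)
58..59  depth  (1B, 1-aligned)
59..64  -- padding (5B)
64..72  g  (8B, 8-aligned)
72..80  h  (8B, 8-aligned)
80..84  width  (4B, 4-aligned)
84..88  -- tail padding (4B)
sizeof = 88, alignof = 8
array of 14: 14 × 88 = 1232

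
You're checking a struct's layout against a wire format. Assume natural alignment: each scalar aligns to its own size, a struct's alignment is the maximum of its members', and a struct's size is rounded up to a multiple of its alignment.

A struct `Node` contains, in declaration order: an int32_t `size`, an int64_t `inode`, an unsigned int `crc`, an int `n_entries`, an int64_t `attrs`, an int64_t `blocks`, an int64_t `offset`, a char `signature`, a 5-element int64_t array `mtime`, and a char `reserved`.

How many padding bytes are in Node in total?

0..4  size  (4B, 4-aligned)
4..8  -- padding (4B)
8..16  inode  (8B, 8-aligned)
16..20  crc  (4B, 4-aligned)
20..24  n_entries  (4B, 4-aligned)
24..32  attrs  (8B, 8-aligned)
32..40  blocks  (8B, 8-aligned)
40..48  offset  (8B, 8-aligned)
48..49  signature  (1B, 1-aligned)
49..56  -- padding (7B)
56..96  mtime  (40B, 8-aligned)
96..97  reserved  (1B, 1-aligned)
97..104  -- tail padding (7B)
sizeof = 104, alignof = 8
data bytes 86, size 104 → padding 18

18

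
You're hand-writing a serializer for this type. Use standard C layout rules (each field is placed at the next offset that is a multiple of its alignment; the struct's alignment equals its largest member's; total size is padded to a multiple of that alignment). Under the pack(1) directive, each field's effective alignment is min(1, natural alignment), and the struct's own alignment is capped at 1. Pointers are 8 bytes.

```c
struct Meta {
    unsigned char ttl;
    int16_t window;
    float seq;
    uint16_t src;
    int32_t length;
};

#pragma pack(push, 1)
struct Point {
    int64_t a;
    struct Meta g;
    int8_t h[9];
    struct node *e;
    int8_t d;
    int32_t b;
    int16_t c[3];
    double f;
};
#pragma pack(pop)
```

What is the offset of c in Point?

Meta: @0: ttl [1B, align 1] → 1; +1 pad (align 2); @2: window [2B, align 2] → 4; @4: seq [4B, align 4] → 8; @8: src [2B, align 2] → 10; +2 pad (align 4); @12: length [4B, align 4] → 16; size 16, align 4
@0: a [8B, align 1] → 8
@8: g [16B, align 1] → 24
@24: h [9B, align 1] → 33
@33: e [8B, align 1] → 41
@41: d [1B, align 1] → 42
@42: b [4B, align 1] → 46
@46: c [6B, align 1] → 52

46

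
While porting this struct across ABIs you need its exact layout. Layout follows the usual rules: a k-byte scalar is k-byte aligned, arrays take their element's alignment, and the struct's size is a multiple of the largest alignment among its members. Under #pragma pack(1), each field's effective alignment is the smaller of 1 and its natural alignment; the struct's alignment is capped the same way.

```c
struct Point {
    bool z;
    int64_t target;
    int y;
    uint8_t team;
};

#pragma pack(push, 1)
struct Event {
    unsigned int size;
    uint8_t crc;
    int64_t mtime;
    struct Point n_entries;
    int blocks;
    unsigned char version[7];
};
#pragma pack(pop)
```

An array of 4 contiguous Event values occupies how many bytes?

Point: 0..1  z  (1B, 1-aligned); 1..8  -- padding (7B); 8..16  target  (8B, 8-aligned); 16..20  y  (4B, 4-aligned); 20..21  team  (1B, 1-aligned); 21..24  -- tail padding (3B); sizeof = 24, alignof = 8
0..4  size  (4B, 1-aligned)
4..5  crc  (1B, 1-aligned)
5..13  mtime  (8B, 1-aligned)
13..37  n_entries  (24B, 1-aligned)
37..41  blocks  (4B, 1-aligned)
41..48  version  (7B, 1-aligned)
sizeof = 48, alignof = 1
array of 4: 4 × 48 = 192

192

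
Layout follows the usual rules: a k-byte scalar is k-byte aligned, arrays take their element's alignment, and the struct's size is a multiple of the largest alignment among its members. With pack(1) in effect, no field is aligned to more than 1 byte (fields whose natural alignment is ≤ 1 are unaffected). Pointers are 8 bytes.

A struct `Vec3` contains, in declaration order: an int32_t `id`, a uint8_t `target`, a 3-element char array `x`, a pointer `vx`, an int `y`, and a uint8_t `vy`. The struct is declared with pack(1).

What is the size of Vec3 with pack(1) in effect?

21

id at 0 (size 4, align 1) → ends 4
target at 4 (size 1, align 1) → ends 5
x at 5 (size 3, align 1) → ends 8
vx at 8 (size 8, align 1) → ends 16
y at 16 (size 4, align 1) → ends 20
vy at 20 (size 1, align 1) → ends 21
total 21 bytes, alignment 1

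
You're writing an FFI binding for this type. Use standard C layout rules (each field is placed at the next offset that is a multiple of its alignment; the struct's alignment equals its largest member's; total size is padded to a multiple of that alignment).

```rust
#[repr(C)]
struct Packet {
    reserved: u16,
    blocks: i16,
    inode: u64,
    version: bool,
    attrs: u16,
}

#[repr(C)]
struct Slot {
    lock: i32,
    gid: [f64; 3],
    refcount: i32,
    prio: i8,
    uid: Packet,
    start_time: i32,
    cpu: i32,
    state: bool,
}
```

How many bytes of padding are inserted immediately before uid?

3

Packet: reserved at 0 (size 2, align 2) → ends 2; blocks at 2 (size 2, align 2) → ends 4; pad 4 to align 8 for inode; inode at 8 (size 8, align 8) → ends 16; version at 16 (size 1, align 1) → ends 17; pad 1 to align 2 for attrs; attrs at 18 (size 2, align 2) → ends 20; tail pad 4 to reach multiple of 8; total 24 bytes, alignment 8
lock at 0 (size 4, align 4) → ends 4
pad 4 to align 8 for gid
gid at 8 (size 24, align 8) → ends 32
refcount at 32 (size 4, align 4) → ends 36
prio at 36 (size 1, align 1) → ends 37
pad 3 to align 8 for uid
uid at 40 (size 24, align 8) → ends 64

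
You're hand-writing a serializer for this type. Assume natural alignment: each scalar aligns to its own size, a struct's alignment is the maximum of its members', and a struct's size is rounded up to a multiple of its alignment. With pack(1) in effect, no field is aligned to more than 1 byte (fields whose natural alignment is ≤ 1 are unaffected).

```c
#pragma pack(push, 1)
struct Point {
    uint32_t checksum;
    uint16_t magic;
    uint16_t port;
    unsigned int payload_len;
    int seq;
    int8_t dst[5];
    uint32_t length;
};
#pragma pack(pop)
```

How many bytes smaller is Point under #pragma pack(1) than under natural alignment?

3

natural layout:
  @0: checksum [4B, align 4] → 4
  @4: magic [2B, align 2] → 6
  @6: port [2B, align 2] → 8
  @8: payload_len [4B, align 4] → 12
  @12: seq [4B, align 4] → 16
  @16: dst [5B, align 1] → 21
  +3 pad (align 4)
  @24: length [4B, align 4] → 28
  size 28, align 4
packed(1) layout:
  @0: checksum [4B, align 1] → 4
  @4: magic [2B, align 1] → 6
  @6: port [2B, align 1] → 8
  @8: payload_len [4B, align 1] → 12
  @12: seq [4B, align 1] → 16
  @16: dst [5B, align 1] → 21
  @21: length [4B, align 1] → 25
  size 25, align 1
28 − 25 = 3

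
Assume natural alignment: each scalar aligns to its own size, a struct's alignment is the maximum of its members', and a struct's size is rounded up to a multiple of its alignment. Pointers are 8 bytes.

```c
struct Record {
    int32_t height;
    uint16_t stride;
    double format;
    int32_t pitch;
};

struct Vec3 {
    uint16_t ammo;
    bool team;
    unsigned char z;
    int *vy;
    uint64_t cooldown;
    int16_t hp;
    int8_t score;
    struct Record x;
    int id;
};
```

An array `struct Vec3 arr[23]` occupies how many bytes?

Record: height at 0 (size 4, align 4) → ends 4; stride at 4 (size 2, align 2) → ends 6; pad 2 to align 8 for format; format at 8 (size 8, align 8) → ends 16; pitch at 16 (size 4, align 4) → ends 20; tail pad 4 to reach multiple of 8; total 24 bytes, alignment 8
ammo at 0 (size 2, align 2) → ends 2
team at 2 (size 1, align 1) → ends 3
z at 3 (size 1, align 1) → ends 4
pad 4 to align 8 for vy
vy at 8 (size 8, align 8) → ends 16
cooldown at 16 (size 8, align 8) → ends 24
hp at 24 (size 2, align 2) → ends 26
score at 26 (size 1, align 1) → ends 27
pad 5 to align 8 for x
x at 32 (size 24, align 8) → ends 56
id at 56 (size 4, align 4) → ends 60
tail pad 4 to reach multiple of 8
total 64 bytes, alignment 8
array of 23: 23 × 64 = 1472

1472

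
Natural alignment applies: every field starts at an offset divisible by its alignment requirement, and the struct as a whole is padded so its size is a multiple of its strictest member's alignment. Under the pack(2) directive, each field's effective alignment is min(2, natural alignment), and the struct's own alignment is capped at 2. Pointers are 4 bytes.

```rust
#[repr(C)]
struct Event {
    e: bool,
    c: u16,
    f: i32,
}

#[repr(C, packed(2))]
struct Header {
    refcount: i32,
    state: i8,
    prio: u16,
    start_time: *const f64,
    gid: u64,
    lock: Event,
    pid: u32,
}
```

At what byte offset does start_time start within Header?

Event: 0..1  e  (1B, 1-aligned); 1..2  -- padding (1B); 2..4  c  (2B, 2-aligned); 4..8  f  (4B, 4-aligned); sizeof = 8, alignof = 4
0..4  refcount  (4B, 2-aligned)
4..5  state  (1B, 1-aligned)
5..6  -- padding (1B)
6..8  prio  (2B, 2-aligned)
8..12  start_time  (4B, 2-aligned)

8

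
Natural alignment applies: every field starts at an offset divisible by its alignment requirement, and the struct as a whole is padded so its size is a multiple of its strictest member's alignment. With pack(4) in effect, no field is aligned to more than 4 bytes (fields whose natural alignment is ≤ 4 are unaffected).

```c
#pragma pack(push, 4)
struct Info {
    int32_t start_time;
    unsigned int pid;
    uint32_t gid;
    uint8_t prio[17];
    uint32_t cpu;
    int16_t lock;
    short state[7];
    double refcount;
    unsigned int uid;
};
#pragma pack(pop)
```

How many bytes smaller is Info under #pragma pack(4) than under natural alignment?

natural layout:
  0..4  start_time  (4B, 4-aligned)
  4..8  pid  (4B, 4-aligned)
  8..12  gid  (4B, 4-aligned)
  12..29  prio  (17B, 1-aligned)
  29..32  -- padding (3B)
  32..36  cpu  (4B, 4-aligned)
  36..38  lock  (2B, 2-aligned)
  38..52  state  (14B, 2-aligned)
  52..56  -- padding (4B)
  56..64  refcount  (8B, 8-aligned)
  64..68  uid  (4B, 4-aligned)
  68..72  -- tail padding (4B)
  sizeof = 72, alignof = 8
packed(4) layout:
  0..4  start_time  (4B, 4-aligned)
  4..8  pid  (4B, 4-aligned)
  8..12  gid  (4B, 4-aligned)
  12..29  prio  (17B, 1-aligned)
  29..32  -- padding (3B)
  32..36  cpu  (4B, 4-aligned)
  36..38  lock  (2B, 2-aligned)
  38..52  state  (14B, 2-aligned)
  52..60  refcount  (8B, 4-aligned)
  60..64  uid  (4B, 4-aligned)
  sizeof = 64, alignof = 4
72 − 64 = 8

8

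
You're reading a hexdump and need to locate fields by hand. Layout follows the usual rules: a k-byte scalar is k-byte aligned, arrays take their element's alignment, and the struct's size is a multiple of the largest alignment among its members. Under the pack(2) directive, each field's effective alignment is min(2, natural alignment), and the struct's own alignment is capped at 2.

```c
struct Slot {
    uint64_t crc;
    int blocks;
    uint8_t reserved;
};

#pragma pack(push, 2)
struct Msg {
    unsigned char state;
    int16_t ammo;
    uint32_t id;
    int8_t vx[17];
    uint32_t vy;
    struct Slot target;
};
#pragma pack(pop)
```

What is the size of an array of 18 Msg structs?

Slot: @0: crc [8B, align 8] → 8; @8: blocks [4B, align 4] → 12; @12: reserved [1B, align 1] → 13; +3 tail pad (align 8); size 16, align 8
@0: state [1B, align 1] → 1
+1 pad (align 2)
@2: ammo [2B, align 2] → 4
@4: id [4B, align 2] → 8
@8: vx [17B, align 1] → 25
+1 pad (align 2)
@26: vy [4B, align 2] → 30
@30: target [16B, align 2] → 46
size 46, align 2
array of 18: 18 × 46 = 828

828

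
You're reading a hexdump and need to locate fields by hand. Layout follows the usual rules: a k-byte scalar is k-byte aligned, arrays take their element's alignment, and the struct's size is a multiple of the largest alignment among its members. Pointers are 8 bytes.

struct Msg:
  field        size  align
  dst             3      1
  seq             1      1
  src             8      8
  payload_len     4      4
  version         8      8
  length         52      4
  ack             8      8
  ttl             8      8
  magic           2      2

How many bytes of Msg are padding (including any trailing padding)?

@0: dst [3B, align 1] → 3
@3: seq [1B, align 1] → 4
+4 pad (align 8)
@8: src [8B, align 8] → 16
@16: payload_len [4B, align 4] → 20
+4 pad (align 8)
@24: version [8B, align 8] → 32
@32: length [52B, align 4] → 84
+4 pad (align 8)
@88: ack [8B, align 8] → 96
@96: ttl [8B, align 8] → 104
@104: magic [2B, align 2] → 106
+6 tail pad (align 8)
size 112, align 8
data bytes 94, size 112 → padding 18

18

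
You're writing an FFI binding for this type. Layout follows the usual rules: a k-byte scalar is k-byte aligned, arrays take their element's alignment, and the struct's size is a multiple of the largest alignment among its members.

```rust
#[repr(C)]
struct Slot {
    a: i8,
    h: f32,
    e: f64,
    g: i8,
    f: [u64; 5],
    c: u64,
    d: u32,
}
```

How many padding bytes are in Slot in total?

a at 0 (size 1, align 1) → ends 1
pad 3 to align 4 for h
h at 4 (size 4, align 4) → ends 8
e at 8 (size 8, align 8) → ends 16
g at 16 (size 1, align 1) → ends 17
pad 7 to align 8 for f
f at 24 (size 40, align 8) → ends 64
c at 64 (size 8, align 8) → ends 72
d at 72 (size 4, align 4) → ends 76
tail pad 4 to reach multiple of 8
total 80 bytes, alignment 8
data bytes 66, size 80 → padding 14

14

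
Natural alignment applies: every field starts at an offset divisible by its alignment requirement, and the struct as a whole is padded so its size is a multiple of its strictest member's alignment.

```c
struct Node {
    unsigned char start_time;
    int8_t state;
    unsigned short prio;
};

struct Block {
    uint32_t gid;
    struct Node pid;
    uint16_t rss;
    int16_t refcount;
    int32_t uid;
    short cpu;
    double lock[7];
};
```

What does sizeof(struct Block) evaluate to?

80

Node: 0..1  start_time  (1B, 1-aligned); 1..2  state  (1B, 1-aligned); 2..4  prio  (2B, 2-aligned); sizeof = 4, alignof = 2
0..4  gid  (4B, 4-aligned)
4..8  pid  (4B, 2-aligned)
8..10  rss  (2B, 2-aligned)
10..12  refcount  (2B, 2-aligned)
12..16  uid  (4B, 4-aligned)
16..18  cpu  (2B, 2-aligned)
18..24  -- padding (6B)
24..80  lock  (56B, 8-aligned)
sizeof = 80, alignof = 8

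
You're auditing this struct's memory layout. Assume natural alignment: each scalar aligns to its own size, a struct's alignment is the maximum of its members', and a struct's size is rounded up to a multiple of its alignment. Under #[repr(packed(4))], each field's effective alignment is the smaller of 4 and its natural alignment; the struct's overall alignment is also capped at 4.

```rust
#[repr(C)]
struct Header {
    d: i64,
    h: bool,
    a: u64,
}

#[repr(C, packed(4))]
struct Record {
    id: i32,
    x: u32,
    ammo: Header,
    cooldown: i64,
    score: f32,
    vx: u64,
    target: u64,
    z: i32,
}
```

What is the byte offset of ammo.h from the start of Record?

16

Header: @0: d [8B, align 8] → 8; @8: h [1B, align 1] → 9; +7 pad (align 8); @16: a [8B, align 8] → 24; size 24, align 8
@0: id [4B, align 4] → 4
@4: x [4B, align 4] → 8
@8: ammo [24B, align 4] → 32
within Header: h at 8
8 + 8 = 16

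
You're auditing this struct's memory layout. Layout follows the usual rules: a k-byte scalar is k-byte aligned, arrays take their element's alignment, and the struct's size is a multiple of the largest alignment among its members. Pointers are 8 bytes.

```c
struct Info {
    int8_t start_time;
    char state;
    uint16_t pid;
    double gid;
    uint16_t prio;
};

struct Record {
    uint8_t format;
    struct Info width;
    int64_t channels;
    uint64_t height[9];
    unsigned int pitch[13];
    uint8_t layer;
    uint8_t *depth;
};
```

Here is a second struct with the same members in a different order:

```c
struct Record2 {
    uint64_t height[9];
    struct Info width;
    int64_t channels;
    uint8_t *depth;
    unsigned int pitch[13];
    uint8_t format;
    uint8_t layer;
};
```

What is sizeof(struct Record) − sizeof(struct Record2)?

Info: start_time at 0 (size 1, align 1) → ends 1; state at 1 (size 1, align 1) → ends 2; pid at 2 (size 2, align 2) → ends 4; pad 4 to align 8 for gid; gid at 8 (size 8, align 8) → ends 16; prio at 16 (size 2, align 2) → ends 18; tail pad 6 to reach multiple of 8; total 24 bytes, alignment 8
format at 0 (size 1, align 1) → ends 1
pad 7 to align 8 for width
width at 8 (size 24, align 8) → ends 32
channels at 32 (size 8, align 8) → ends 40
height at 40 (size 72, align 8) → ends 112
pitch at 112 (size 52, align 4) → ends 164
layer at 164 (size 1, align 1) → ends 165
pad 3 to align 8 for depth
depth at 168 (size 8, align 8) → ends 176
total 176 bytes, alignment 8
— Record2 —
height at 0 (size 72, align 8) → ends 72
width at 72 (size 24, align 8) → ends 96
channels at 96 (size 8, align 8) → ends 104
depth at 104 (size 8, align 8) → ends 112
pitch at 112 (size 52, align 4) → ends 164
format at 164 (size 1, align 1) → ends 165
layer at 165 (size 1, align 1) → ends 166
tail pad 2 to reach multiple of 8
total 168 bytes, alignment 8
176 − 168 = 8

8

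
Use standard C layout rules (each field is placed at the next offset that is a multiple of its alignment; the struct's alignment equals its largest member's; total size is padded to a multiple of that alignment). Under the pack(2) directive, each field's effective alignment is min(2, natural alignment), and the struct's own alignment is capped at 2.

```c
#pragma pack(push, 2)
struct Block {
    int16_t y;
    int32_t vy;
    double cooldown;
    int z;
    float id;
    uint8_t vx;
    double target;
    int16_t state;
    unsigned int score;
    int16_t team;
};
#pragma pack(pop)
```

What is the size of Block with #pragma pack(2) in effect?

40

y at 0 (size 2, align 2) → ends 2
vy at 2 (size 4, align 2) → ends 6
cooldown at 6 (size 8, align 2) → ends 14
z at 14 (size 4, align 2) → ends 18
id at 18 (size 4, align 2) → ends 22
vx at 22 (size 1, align 1) → ends 23
pad 1 to align 2 for target
target at 24 (size 8, align 2) → ends 32
state at 32 (size 2, align 2) → ends 34
score at 34 (size 4, align 2) → ends 38
team at 38 (size 2, align 2) → ends 40
total 40 bytes, alignment 2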